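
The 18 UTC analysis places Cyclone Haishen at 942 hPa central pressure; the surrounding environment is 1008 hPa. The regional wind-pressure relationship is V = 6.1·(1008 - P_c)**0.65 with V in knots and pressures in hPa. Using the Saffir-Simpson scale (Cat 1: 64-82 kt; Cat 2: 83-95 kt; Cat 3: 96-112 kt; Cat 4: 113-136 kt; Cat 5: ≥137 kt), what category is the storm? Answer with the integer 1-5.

ΔP = 1008 − 942 = 66 hPa.
V ≈ 6.1 × 66^0.65 = 6.1 × 15.23 ≈ 93 kt.
93 kt falls in the Category 2 band.

2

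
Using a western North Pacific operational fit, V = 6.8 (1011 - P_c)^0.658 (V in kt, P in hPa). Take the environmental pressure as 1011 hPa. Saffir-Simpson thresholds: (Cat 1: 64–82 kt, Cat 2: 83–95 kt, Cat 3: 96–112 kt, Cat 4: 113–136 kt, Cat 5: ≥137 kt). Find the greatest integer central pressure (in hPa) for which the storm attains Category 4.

939 hPa

Category 4 begins at V = 113 kt.
Required ΔP = (113/6.8)^(1/0.658) = 16.618^1.520 ≈ 71.61 hPa.
P_c ≤ 1011 − 71.61 = 939.39, so the highest integer P_c is 939 hPa.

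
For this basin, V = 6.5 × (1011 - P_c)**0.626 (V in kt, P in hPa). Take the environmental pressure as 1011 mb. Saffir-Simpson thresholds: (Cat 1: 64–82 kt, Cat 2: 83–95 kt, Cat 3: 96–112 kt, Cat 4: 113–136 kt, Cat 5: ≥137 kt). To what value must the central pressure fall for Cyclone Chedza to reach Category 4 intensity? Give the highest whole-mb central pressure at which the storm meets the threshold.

915 mb

Category 4 begins at V = 113 kt.
Required ΔP = (113/6.5)^(1/0.626) = 17.385^1.597 ≈ 95.74 mb.
P_c ≤ 1011 − 95.74 = 915.26, so the highest integer P_c is 915 mb.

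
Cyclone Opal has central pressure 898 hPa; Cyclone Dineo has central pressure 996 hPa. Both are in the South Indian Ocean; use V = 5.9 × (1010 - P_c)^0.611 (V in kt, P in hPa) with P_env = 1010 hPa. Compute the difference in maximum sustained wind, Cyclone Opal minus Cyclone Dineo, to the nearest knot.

Cyclone Opal: ΔP = 112; V ≈ 5.9 × 112^0.611 ≈ 105.42 kt.
Cyclone Dineo: ΔP = 14; V ≈ 5.9 × 14^0.611 ≈ 29.59 kt.
Difference ≈ 105.42 − 29.59 = 75.83 → 76 kt.

76 kt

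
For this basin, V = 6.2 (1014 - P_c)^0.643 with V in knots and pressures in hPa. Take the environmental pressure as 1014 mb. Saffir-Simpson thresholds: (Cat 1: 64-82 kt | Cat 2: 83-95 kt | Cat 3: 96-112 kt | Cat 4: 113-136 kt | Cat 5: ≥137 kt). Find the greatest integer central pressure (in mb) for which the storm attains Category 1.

Category 1 begins at V = 64 kt.
Required ΔP = (64/6.2)^(1/0.643) = 10.323^1.555 ≈ 37.73 mb.
P_c ≤ 1014 − 37.73 = 976.27, so the highest integer P_c is 976 mb.

976 mb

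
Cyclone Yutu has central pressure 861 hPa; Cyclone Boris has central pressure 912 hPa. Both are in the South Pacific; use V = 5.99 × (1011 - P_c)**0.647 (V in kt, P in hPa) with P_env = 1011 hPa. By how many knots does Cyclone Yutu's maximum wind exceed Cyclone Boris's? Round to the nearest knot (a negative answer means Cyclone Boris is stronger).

36 kt

Cyclone Yutu: ΔP = 150; V ≈ 5.99 × 150^0.647 ≈ 153.23 kt.
Cyclone Boris: ΔP = 99; V ≈ 5.99 × 99^0.647 ≈ 117.11 kt.
Difference ≈ 153.23 − 117.11 = 36.12 → 36 kt.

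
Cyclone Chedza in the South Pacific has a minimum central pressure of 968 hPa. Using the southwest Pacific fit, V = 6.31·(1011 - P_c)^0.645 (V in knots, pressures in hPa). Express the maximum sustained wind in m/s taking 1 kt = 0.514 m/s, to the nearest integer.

37 m/s

ΔP = 1011 − 968 = 43 hPa.
V ≈ 6.31 × 43^0.645 = 6.31 × 11.313 ≈ 71.387 kt.
71.387 × 0.514 ≈ 36.69 m/s → 37 m/s.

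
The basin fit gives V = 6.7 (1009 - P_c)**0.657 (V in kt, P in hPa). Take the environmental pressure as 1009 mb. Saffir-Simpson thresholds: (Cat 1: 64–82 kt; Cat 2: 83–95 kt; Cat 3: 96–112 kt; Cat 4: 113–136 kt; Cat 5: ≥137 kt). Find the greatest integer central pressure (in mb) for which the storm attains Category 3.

951 mb

Category 3 begins at V = 96 kt.
Required ΔP = (96/6.7)^(1/0.657) = 14.328^1.522 ≈ 57.52 mb.
P_c ≤ 1009 − 57.52 = 951.48, so the highest integer P_c is 951 mb.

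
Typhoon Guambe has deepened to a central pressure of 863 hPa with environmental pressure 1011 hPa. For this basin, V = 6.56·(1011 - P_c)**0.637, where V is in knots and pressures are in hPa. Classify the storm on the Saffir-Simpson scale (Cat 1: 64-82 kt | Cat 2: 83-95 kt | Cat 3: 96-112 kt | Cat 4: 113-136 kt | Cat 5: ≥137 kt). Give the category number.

ΔP = 1011 − 863 = 148 hPa.
V ≈ 6.56 × 148^0.637 = 6.56 × 24.12 ≈ 158 kt.
158 kt falls in the Category 5 band.

5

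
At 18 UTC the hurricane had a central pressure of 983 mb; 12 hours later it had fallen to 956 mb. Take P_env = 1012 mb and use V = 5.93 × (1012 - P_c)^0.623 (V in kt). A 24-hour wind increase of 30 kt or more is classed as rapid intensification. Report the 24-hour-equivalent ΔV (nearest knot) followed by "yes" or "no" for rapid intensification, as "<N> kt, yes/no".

V₁: ΔP = 29, V ≈ 5.93 × 29^0.623 ≈ 48.32 kt.
V₂: ΔP = 56, V ≈ 5.93 × 56^0.623 ≈ 72.81 kt.
ΔV over 12 h = 24.49 kt → 24 h equivalent = 24.49 × 24/12 ≈ 48.98 kt.
49 kt ≥ 30 kt ⇒ rapid intensification.

49 kt, yes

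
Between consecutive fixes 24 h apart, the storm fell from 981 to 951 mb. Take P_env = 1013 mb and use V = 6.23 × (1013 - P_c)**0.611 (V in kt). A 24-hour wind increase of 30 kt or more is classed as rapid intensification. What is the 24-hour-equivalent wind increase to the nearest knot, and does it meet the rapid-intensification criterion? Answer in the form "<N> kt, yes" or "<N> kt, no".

V₁: ΔP = 32, V ≈ 6.23 × 32^0.611 ≈ 51.78 kt.
V₂: ΔP = 62, V ≈ 6.23 × 62^0.611 ≈ 77.56 kt.
ΔV over 24 h = 25.78 kt → 24 h equivalent = 25.78 × 24/24 ≈ 25.78 kt.
26 kt < 30 kt ⇒ not rapid intensification.

26 kt, no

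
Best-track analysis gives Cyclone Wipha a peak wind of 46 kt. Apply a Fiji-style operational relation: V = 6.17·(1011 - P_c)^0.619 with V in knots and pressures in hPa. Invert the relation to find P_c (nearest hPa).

ΔP = (V / 6.17)^(1/0.619) = (46/6.17)^1.616.
46/6.17 = 7.455; 7.455^1.616 ≈ 25.67 hPa.
P_c = 1011 − 25.67 = 985.33 ≈ 985 hPa.

985 hPa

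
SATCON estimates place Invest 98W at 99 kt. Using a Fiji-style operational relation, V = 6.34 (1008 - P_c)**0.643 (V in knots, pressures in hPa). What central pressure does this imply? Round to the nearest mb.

ΔP = (V / 6.34)^(1/0.643) = (99/6.34)^1.555.
99/6.34 = 15.615; 15.615^1.555 ≈ 71.81 mb.
P_c = 1008 − 71.81 = 936.19 ≈ 936 mb.

936 mb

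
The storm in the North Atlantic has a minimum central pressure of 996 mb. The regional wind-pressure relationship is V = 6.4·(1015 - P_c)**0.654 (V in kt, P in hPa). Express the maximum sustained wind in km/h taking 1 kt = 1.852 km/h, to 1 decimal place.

81.3 km/h

ΔP = 1015 − 996 = 19 mb.
V ≈ 6.4 × 19^0.654 = 6.4 × 6.860 ≈ 43.902 kt.
43.902 × 1.852 ≈ 81.31 km/h → 81.3 km/h.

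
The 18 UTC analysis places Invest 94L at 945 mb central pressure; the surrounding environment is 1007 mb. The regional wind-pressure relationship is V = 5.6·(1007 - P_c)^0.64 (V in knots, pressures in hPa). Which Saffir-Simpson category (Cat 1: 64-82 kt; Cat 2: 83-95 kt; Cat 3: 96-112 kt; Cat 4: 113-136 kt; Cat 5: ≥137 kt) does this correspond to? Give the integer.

1

ΔP = 1007 − 945 = 62 mb.
V ≈ 5.6 × 62^0.64 = 5.6 × 14.03 ≈ 79 kt.
79 kt falls in the Category 1 band.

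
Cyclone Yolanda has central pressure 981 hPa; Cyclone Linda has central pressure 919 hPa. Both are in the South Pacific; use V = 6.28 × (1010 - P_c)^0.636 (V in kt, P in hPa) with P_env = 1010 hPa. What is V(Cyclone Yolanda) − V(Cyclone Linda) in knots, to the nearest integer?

-57 kt

Cyclone Yolanda: ΔP = 29; V ≈ 6.28 × 29^0.636 ≈ 53.46 kt.
Cyclone Linda: ΔP = 91; V ≈ 6.28 × 91^0.636 ≈ 110.64 kt.
Difference ≈ 53.46 − 110.64 = -57.18 → -57 kt.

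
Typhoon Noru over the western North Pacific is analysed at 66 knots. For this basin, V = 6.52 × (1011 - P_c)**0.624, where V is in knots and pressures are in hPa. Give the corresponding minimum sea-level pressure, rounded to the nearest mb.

970 mb

ΔP = (V / 6.52)^(1/0.624) = (66/6.52)^1.603.
66/6.52 = 10.123; 10.123^1.603 ≈ 40.84 mb.
P_c = 1011 − 40.84 = 970.16 ≈ 970 mb.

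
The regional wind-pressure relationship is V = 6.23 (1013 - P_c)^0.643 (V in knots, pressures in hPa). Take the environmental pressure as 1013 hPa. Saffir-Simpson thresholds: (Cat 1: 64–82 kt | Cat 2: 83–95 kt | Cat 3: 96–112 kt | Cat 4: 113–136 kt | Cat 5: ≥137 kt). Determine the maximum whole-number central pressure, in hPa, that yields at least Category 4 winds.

922 hPa

Category 4 begins at V = 113 kt.
Required ΔP = (113/6.23)^(1/0.643) = 18.138^1.555 ≈ 90.65 hPa.
P_c ≤ 1013 − 90.65 = 922.35, so the highest integer P_c is 922 hPa.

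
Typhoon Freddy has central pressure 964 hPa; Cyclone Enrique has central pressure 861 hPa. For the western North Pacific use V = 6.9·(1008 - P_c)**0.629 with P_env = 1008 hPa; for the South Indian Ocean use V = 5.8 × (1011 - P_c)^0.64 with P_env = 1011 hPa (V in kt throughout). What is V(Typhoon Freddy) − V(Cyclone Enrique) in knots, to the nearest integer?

Typhoon Freddy: ΔP = 44; V ≈ 6.9 × 44^0.629 ≈ 74.57 kt.
Cyclone Enrique: ΔP = 150; V ≈ 5.8 × 150^0.64 ≈ 143.26 kt.
Difference ≈ 74.57 − 143.26 = -68.69 → -69 kt.

-69 kt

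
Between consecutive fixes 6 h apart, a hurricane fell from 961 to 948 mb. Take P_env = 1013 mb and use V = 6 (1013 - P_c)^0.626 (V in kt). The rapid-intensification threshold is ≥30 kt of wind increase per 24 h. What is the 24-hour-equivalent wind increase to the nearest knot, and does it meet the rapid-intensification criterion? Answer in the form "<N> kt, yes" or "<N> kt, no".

43 kt, yes

V₁: ΔP = 52, V ≈ 6 × 52^0.626 ≈ 71.18 kt.
V₂: ΔP = 65, V ≈ 6 × 65^0.626 ≈ 81.85 kt.
ΔV over 6 h = 10.67 kt → 24 h equivalent = 10.67 × 24/6 ≈ 42.68 kt.
43 kt ≥ 30 kt ⇒ rapid intensification.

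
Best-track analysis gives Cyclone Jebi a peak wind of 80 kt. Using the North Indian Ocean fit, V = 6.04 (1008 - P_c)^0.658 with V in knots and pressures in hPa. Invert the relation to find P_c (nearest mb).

957 mb

ΔP = (V / 6.04)^(1/0.658) = (80/6.04)^1.520.
80/6.04 = 13.245; 13.245^1.520 ≈ 50.73 mb.
P_c = 1008 − 50.73 = 957.27 ≈ 957 mb.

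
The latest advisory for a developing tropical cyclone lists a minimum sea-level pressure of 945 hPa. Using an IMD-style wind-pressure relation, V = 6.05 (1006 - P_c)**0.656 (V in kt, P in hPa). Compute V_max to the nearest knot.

ΔP = 1006 − 945 = 61 hPa.
61^0.656 ≈ 14.831.
V ≈ 6.05 × 14.831 ≈ 89.7 kt.

90 kt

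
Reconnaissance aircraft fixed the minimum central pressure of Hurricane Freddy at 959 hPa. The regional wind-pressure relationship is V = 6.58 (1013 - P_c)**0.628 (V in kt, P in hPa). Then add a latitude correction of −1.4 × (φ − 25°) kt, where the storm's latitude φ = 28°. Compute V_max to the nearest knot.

76 kt

ΔP = 1013 − 959 = 54 hPa.
54^0.628 ≈ 12.245.
V ≈ 6.58 × 12.245 ≈ 80.6 kt.
Latitude correction: −1.4 × (28 − 25) = -4.2 kt.
Corrected V ≈ 76.4 kt → 76 kt.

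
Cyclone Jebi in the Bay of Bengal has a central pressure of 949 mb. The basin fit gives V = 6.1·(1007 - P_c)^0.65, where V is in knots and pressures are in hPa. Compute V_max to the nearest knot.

85 kt

ΔP = 1007 − 949 = 58 mb.
58^0.65 ≈ 14.003.
V ≈ 6.1 × 14.003 ≈ 85.4 kt.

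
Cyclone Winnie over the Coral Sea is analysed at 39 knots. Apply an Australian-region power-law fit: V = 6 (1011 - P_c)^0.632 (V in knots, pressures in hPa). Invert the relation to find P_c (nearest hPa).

992 hPa

ΔP = (V / 6)^(1/0.632) = (39/6)^1.582.
39/6 = 6.500; 6.500^1.582 ≈ 19.33 hPa.
P_c = 1011 − 19.33 = 991.67 ≈ 992 hPa.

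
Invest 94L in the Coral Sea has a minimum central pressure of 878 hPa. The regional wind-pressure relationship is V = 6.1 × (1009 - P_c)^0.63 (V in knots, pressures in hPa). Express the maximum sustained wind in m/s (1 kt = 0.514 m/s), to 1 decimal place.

ΔP = 1009 − 878 = 131 hPa.
V ≈ 6.1 × 131^0.63 = 6.1 × 21.572 ≈ 131.586 kt.
131.586 × 0.514 ≈ 67.64 m/s → 67.6 m/s.

67.6 m/s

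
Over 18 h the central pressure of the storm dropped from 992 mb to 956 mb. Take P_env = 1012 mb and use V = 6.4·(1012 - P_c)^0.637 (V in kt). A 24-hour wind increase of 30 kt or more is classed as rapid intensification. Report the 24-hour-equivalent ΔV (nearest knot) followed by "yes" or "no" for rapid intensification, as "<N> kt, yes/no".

53 kt, yes

V₁: ΔP = 20, V ≈ 6.4 × 20^0.637 ≈ 43.15 kt.
V₂: ΔP = 56, V ≈ 6.4 × 56^0.637 ≈ 83.13 kt.
ΔV over 18 h = 39.98 kt → 24 h equivalent = 39.98 × 24/18 ≈ 53.31 kt.
53 kt ≥ 30 kt ⇒ rapid intensification.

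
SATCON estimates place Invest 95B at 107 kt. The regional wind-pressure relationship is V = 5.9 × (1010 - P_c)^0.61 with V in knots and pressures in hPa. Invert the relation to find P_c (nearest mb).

ΔP = (V / 5.9)^(1/0.61) = (107/5.9)^1.639.
107/5.9 = 18.136; 18.136^1.639 ≈ 115.66 mb.
P_c = 1010 − 115.66 = 894.34 ≈ 894 mb.

894 mb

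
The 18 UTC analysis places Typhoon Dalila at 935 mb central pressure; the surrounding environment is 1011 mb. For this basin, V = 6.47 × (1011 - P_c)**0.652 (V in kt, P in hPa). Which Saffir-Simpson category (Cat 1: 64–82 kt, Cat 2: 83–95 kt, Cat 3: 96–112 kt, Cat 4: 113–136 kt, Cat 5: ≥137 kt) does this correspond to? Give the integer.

ΔP = 1011 − 935 = 76 mb.
V ≈ 6.47 × 76^0.652 = 6.47 × 16.84 ≈ 109 kt.
109 kt falls in the Category 3 band.

3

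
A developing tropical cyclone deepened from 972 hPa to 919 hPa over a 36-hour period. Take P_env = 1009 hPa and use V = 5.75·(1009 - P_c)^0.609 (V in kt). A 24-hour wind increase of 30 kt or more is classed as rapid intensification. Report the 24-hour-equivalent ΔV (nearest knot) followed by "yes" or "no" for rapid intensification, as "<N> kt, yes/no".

25 kt, no

V₁: ΔP = 37, V ≈ 5.75 × 37^0.609 ≈ 51.84 kt.
V₂: ΔP = 90, V ≈ 5.75 × 90^0.609 ≈ 89.08 kt.
ΔV over 36 h = 37.24 kt → 24 h equivalent = 37.24 × 24/36 ≈ 24.83 kt.
25 kt < 30 kt ⇒ not rapid intensification.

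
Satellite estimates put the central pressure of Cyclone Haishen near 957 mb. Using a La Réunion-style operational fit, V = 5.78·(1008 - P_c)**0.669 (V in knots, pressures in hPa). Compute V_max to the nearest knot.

80 kt

ΔP = 1008 − 957 = 51 mb.
51^0.669 ≈ 13.879.
V ≈ 5.78 × 13.879 ≈ 80.2 kt.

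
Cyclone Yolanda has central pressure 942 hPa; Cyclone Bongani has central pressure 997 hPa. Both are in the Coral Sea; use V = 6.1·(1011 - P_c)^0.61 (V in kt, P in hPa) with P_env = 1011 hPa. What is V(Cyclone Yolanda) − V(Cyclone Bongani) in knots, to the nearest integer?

50 kt

Cyclone Yolanda: ΔP = 69; V ≈ 6.1 × 69^0.61 ≈ 80.73 kt.
Cyclone Bongani: ΔP = 14; V ≈ 6.1 × 14^0.61 ≈ 30.51 kt.
Difference ≈ 80.73 − 30.51 = 50.22 → 50 kt.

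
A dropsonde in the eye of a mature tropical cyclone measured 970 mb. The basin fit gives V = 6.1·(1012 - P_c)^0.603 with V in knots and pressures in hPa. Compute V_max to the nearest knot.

58 kt

ΔP = 1012 − 970 = 42 mb.
42^0.603 ≈ 9.524.
V ≈ 6.1 × 9.524 ≈ 58.1 kt.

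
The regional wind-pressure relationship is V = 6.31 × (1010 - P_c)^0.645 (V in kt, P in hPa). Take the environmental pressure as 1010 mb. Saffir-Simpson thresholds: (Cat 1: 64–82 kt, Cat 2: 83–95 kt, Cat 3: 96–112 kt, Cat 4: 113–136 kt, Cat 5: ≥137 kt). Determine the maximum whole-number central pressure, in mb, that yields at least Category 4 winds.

Category 4 begins at V = 113 kt.
Required ΔP = (113/6.31)^(1/0.645) = 17.908^1.550 ≈ 87.64 mb.
P_c ≤ 1010 − 87.64 = 922.36, so the highest integer P_c is 922 mb.

922 mb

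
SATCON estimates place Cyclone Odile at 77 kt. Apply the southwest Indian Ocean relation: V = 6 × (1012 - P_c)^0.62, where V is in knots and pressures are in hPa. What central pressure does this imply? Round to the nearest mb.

ΔP = (V / 6)^(1/0.62) = (77/6)^1.613.
77/6 = 12.833; 12.833^1.613 ≈ 61.33 mb.
P_c = 1012 − 61.33 = 950.67 ≈ 951 mb.

951 mb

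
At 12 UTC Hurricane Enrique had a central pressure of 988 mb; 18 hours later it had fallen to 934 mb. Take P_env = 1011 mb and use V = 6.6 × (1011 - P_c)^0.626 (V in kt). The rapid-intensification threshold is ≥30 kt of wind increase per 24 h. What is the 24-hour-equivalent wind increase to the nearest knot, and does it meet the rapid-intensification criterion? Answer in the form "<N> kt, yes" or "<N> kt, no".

V₁: ΔP = 23, V ≈ 6.6 × 23^0.626 ≈ 46.99 kt.
V₂: ΔP = 77, V ≈ 6.6 × 77^0.626 ≈ 100.11 kt.
ΔV over 18 h = 53.12 kt → 24 h equivalent = 53.12 × 24/18 ≈ 70.83 kt.
71 kt ≥ 30 kt ⇒ rapid intensification.

71 kt, yes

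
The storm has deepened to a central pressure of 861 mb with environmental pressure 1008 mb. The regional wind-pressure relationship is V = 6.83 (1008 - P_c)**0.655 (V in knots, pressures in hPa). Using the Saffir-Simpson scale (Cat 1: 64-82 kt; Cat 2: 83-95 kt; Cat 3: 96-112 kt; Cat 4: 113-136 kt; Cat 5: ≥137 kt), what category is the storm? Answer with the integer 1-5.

ΔP = 1008 − 861 = 147 mb.
V ≈ 6.83 × 147^0.655 = 6.83 × 26.28 ≈ 179 kt.
179 kt falls in the Category 5 band.

5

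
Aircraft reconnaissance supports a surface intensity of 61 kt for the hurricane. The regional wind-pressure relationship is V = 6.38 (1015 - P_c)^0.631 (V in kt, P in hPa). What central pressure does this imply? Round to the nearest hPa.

ΔP = (V / 6.38)^(1/0.631) = (61/6.38)^1.585.
61/6.38 = 9.561; 9.561^1.585 ≈ 35.80 hPa.
P_c = 1015 − 35.80 = 979.20 ≈ 979 hPa.

979 hPa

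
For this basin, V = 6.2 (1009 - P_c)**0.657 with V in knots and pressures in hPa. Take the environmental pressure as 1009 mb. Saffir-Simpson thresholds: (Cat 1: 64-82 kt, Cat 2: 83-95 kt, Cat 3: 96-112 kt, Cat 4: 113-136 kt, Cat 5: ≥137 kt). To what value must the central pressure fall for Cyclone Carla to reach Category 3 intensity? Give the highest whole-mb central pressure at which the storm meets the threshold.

944 mb

Category 3 begins at V = 96 kt.
Required ΔP = (96/6.2)^(1/0.657) = 15.484^1.522 ≈ 64.73 mb.
P_c ≤ 1009 − 64.73 = 944.27, so the highest integer P_c is 944 mb.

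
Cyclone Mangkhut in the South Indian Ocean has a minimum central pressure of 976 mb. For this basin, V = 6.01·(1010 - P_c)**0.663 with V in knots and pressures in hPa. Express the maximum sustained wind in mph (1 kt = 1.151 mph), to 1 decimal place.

71.7 mph

ΔP = 1010 − 976 = 34 mb.
V ≈ 6.01 × 34^0.663 = 6.01 × 10.360 ≈ 62.265 kt.
62.265 × 1.151 ≈ 71.67 mph → 71.7 mph.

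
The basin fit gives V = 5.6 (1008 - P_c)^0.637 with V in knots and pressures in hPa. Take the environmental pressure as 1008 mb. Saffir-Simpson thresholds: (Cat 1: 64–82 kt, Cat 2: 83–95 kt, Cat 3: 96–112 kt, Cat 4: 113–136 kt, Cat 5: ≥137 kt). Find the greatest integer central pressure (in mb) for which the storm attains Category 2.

Category 2 begins at V = 83 kt.
Required ΔP = (83/5.6)^(1/0.637) = 14.821^1.570 ≈ 68.89 mb.
P_c ≤ 1008 − 68.89 = 939.11, so the highest integer P_c is 939 mb.

939 mb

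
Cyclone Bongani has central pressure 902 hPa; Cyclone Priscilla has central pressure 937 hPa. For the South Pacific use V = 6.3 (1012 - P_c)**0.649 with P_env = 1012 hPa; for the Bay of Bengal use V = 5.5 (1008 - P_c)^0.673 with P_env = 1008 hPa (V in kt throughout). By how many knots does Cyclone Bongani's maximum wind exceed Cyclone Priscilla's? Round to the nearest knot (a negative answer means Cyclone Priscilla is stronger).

Cyclone Bongani: ΔP = 110; V ≈ 6.3 × 110^0.649 ≈ 133.11 kt.
Cyclone Priscilla: ΔP = 71; V ≈ 5.5 × 71^0.673 ≈ 96.89 kt.
Difference ≈ 133.11 − 96.89 = 36.22 → 36 kt.

36 kt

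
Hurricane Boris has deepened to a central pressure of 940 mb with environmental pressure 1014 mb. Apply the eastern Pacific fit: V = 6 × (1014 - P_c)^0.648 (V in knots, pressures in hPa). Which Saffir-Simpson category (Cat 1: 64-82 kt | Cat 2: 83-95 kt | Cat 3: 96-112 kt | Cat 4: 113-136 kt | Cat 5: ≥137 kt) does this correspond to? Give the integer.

ΔP = 1014 − 940 = 74 mb.
V ≈ 6 × 74^0.648 = 6 × 16.27 ≈ 98 kt.
98 kt falls in the Category 3 band.

3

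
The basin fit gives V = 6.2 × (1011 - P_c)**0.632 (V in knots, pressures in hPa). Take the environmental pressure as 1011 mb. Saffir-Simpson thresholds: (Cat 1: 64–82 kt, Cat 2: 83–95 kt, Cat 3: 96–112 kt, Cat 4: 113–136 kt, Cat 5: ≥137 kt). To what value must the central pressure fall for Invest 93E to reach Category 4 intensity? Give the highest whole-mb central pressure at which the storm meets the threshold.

Category 4 begins at V = 113 kt.
Required ΔP = (113/6.2)^(1/0.632) = 18.226^1.582 ≈ 98.80 mb.
P_c ≤ 1011 − 98.80 = 912.20, so the highest integer P_c is 912 mb.

912 mb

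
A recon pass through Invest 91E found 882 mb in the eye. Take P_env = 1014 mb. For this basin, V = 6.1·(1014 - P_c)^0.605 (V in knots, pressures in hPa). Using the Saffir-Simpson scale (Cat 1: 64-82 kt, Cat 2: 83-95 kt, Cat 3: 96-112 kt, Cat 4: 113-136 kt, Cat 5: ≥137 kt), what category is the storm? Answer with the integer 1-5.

4

ΔP = 1014 − 882 = 132 mb.
V ≈ 6.1 × 132^0.605 = 6.1 × 19.18 ≈ 117 kt.
117 kt falls in the Category 4 band.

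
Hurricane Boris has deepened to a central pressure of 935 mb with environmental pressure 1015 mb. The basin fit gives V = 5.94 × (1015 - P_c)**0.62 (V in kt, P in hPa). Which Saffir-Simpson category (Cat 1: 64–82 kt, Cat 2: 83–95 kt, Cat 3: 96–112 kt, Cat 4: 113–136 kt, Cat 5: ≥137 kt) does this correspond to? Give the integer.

ΔP = 1015 − 935 = 80 mb.
V ≈ 5.94 × 80^0.62 = 5.94 × 15.13 ≈ 90 kt.
90 kt falls in the Category 2 band.

2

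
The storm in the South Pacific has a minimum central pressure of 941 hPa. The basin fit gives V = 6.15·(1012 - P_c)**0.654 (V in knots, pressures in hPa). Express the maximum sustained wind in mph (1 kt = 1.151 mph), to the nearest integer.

ΔP = 1012 − 941 = 71 hPa.
V ≈ 6.15 × 71^0.654 = 6.15 × 16.245 ≈ 99.907 kt.
99.907 × 1.151 ≈ 114.99 mph → 115 mph.

115 mph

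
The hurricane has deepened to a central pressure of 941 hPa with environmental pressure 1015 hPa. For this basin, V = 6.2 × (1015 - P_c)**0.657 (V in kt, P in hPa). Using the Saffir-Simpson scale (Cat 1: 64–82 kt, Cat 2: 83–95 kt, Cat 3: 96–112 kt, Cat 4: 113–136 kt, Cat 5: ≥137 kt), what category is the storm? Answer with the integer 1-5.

3

ΔP = 1015 − 941 = 74 hPa.
V ≈ 6.2 × 74^0.657 = 6.2 × 16.91 ≈ 105 kt.
105 kt falls in the Category 3 band.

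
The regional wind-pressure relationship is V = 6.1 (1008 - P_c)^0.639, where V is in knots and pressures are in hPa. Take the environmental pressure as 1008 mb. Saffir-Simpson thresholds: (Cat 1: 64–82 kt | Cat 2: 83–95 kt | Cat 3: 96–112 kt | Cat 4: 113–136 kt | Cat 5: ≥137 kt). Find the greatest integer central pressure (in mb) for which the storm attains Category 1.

968 mb

Category 1 begins at V = 64 kt.
Required ΔP = (64/6.1)^(1/0.639) = 10.492^1.565 ≈ 39.59 mb.
P_c ≤ 1008 − 39.59 = 968.41, so the highest integer P_c is 968 mb.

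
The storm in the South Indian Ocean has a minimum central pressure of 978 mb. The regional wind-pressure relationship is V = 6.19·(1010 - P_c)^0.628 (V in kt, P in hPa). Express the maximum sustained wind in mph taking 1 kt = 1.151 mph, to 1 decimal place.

ΔP = 1010 − 978 = 32 mb.
V ≈ 6.19 × 32^0.628 = 6.19 × 8.815 ≈ 54.566 kt.
54.566 × 1.151 ≈ 62.81 mph → 62.8 mph.

62.8 mph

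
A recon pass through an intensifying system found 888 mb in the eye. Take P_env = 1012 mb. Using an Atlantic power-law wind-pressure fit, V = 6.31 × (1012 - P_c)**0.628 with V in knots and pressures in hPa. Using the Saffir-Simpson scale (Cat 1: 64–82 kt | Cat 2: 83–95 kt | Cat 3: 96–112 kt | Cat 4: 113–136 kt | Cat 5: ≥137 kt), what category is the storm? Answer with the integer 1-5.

4

ΔP = 1012 − 888 = 124 mb.
V ≈ 6.31 × 124^0.628 = 6.31 × 20.64 ≈ 130 kt.
130 kt falls in the Category 4 band.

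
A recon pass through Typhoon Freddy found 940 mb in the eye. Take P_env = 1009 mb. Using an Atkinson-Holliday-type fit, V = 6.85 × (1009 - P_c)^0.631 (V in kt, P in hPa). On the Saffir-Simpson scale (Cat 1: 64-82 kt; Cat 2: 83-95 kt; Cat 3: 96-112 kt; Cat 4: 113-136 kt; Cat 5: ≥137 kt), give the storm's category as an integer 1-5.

ΔP = 1009 − 940 = 69 mb.
V ≈ 6.85 × 69^0.631 = 6.85 × 14.46 ≈ 99 kt.
99 kt falls in the Category 3 band.

3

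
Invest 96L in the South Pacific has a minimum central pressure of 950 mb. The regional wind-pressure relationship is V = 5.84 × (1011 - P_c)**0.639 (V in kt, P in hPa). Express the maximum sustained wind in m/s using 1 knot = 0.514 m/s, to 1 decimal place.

ΔP = 1011 − 950 = 61 mb.
V ≈ 5.84 × 61^0.639 = 5.84 × 13.830 ≈ 80.768 kt.
80.768 × 0.514 ≈ 41.51 m/s → 41.5 m/s.

41.5 m/s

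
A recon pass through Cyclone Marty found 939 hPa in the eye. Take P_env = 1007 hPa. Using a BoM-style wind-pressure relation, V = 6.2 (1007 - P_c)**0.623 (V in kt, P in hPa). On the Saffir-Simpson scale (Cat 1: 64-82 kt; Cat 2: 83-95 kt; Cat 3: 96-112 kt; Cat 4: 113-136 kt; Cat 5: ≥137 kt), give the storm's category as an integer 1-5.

ΔP = 1007 − 939 = 68 hPa.
V ≈ 6.2 × 68^0.623 = 6.2 × 13.86 ≈ 86 kt.
86 kt falls in the Category 2 band.

2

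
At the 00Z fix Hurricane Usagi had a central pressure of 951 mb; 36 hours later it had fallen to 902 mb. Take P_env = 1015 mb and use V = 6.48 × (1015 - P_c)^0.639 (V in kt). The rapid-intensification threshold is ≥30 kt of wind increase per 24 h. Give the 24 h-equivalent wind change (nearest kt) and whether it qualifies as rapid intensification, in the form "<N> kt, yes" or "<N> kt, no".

V₁: ΔP = 64, V ≈ 6.48 × 64^0.639 ≈ 92.41 kt.
V₂: ΔP = 113, V ≈ 6.48 × 113^0.639 ≈ 132.89 kt.
ΔV over 36 h = 40.48 kt → 24 h equivalent = 40.48 × 24/36 ≈ 26.99 kt.
27 kt < 30 kt ⇒ not rapid intensification.

27 kt, no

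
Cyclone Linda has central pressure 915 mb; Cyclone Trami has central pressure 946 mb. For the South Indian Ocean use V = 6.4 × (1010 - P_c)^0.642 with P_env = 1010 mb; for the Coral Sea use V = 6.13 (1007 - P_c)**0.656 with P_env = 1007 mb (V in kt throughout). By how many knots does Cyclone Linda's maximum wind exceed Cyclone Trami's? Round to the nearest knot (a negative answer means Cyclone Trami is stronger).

28 kt

Cyclone Linda: ΔP = 95; V ≈ 6.4 × 95^0.642 ≈ 119.09 kt.
Cyclone Trami: ΔP = 61; V ≈ 6.13 × 61^0.656 ≈ 90.92 kt.
Difference ≈ 119.09 − 90.92 = 28.17 → 28 kt.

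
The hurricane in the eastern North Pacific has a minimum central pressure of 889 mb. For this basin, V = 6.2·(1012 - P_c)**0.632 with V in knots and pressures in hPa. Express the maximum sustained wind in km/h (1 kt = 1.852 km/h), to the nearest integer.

240 km/h

ΔP = 1012 − 889 = 123 mb.
V ≈ 6.2 × 123^0.632 = 6.2 × 20.932 ≈ 129.781 kt.
129.781 × 1.852 ≈ 240.35 km/h → 240 km/h.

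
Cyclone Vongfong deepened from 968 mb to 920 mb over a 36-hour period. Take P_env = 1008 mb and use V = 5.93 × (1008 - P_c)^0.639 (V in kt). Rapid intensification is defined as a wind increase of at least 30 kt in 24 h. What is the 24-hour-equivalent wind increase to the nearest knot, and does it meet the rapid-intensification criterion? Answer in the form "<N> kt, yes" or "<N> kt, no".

V₁: ΔP = 40, V ≈ 5.93 × 40^0.639 ≈ 62.63 kt.
V₂: ΔP = 88, V ≈ 5.93 × 88^0.639 ≈ 103.65 kt.
ΔV over 36 h = 41.02 kt → 24 h equivalent = 41.02 × 24/36 ≈ 27.35 kt.
27 kt < 30 kt ⇒ not rapid intensification.

27 kt, no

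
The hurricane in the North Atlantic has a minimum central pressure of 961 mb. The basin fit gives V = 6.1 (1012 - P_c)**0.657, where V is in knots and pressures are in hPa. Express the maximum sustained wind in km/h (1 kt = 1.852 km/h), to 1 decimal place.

149.6 km/h

ΔP = 1012 − 961 = 51 mb.
V ≈ 6.1 × 51^0.657 = 6.1 × 13.240 ≈ 80.761 kt.
80.761 × 1.852 ≈ 149.57 km/h → 149.6 km/h.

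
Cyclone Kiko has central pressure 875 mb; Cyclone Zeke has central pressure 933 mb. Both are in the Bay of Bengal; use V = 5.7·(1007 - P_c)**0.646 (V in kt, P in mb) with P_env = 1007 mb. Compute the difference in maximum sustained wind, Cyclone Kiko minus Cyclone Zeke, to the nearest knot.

Cyclone Kiko: ΔP = 132; V ≈ 5.7 × 132^0.646 ≈ 133.59 kt.
Cyclone Zeke: ΔP = 74; V ≈ 5.7 × 74^0.646 ≈ 91.92 kt.
Difference ≈ 133.59 − 91.92 = 41.67 → 42 kt.

42 kt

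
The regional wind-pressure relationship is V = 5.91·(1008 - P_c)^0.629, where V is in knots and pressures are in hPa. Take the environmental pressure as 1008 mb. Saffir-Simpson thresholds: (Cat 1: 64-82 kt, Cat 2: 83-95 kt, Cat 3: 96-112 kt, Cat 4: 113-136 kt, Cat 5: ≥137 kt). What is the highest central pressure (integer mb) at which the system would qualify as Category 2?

Category 2 begins at V = 83 kt.
Required ΔP = (83/5.91)^(1/0.629) = 14.044^1.590 ≈ 66.73 mb.
P_c ≤ 1008 − 66.73 = 941.27, so the highest integer P_c is 941 mb.

941 mb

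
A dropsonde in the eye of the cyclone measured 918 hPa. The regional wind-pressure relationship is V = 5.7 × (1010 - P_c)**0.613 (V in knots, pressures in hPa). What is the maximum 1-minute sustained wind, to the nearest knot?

91 kt

ΔP = 1010 − 918 = 92 hPa.
92^0.613 ≈ 15.988.
V ≈ 5.7 × 15.988 ≈ 91.1 kt.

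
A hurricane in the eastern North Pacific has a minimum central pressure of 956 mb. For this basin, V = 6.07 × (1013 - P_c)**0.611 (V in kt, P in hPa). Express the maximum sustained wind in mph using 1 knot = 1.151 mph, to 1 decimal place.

ΔP = 1013 − 956 = 57 mb.
V ≈ 6.07 × 57^0.611 = 6.07 × 11.826 ≈ 71.784 kt.
71.784 × 1.151 ≈ 82.62 mph → 82.6 mph.

82.6 mph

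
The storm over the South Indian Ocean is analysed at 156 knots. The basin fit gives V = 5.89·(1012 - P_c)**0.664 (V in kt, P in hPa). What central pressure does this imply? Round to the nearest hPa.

873 hPa

ΔP = (V / 5.89)^(1/0.664) = (156/5.89)^1.506.
156/5.89 = 26.486; 26.486^1.506 ≈ 139.02 hPa.
P_c = 1012 − 139.02 = 872.98 ≈ 873 hPa.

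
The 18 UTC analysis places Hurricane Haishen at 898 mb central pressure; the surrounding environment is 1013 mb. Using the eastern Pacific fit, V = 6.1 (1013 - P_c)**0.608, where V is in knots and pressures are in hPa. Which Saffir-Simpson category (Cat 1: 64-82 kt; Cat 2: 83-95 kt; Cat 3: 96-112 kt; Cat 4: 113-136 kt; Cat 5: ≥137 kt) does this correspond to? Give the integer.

ΔP = 1013 − 898 = 115 mb.
V ≈ 6.1 × 115^0.608 = 6.1 × 17.90 ≈ 109 kt.
109 kt falls in the Category 3 band.

3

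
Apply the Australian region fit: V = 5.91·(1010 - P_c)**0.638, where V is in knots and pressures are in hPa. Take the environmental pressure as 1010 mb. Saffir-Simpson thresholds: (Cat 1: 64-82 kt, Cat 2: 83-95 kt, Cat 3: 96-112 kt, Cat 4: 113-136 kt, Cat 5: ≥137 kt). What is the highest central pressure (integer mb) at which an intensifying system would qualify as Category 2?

Category 2 begins at V = 83 kt.
Required ΔP = (83/5.91)^(1/0.638) = 14.044^1.567 ≈ 62.89 mb.
P_c ≤ 1010 − 62.89 = 947.11, so the highest integer P_c is 947 mb.

947 mb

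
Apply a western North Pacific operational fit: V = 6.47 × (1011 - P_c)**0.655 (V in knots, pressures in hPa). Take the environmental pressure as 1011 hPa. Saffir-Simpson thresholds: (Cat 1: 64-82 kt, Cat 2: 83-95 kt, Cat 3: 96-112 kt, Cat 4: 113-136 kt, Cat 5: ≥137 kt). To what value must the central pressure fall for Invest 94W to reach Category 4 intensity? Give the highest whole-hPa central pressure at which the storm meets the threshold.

932 hPa

Category 4 begins at V = 113 kt.
Required ΔP = (113/6.47)^(1/0.655) = 17.465^1.527 ≈ 78.79 hPa.
P_c ≤ 1011 − 78.79 = 932.21, so the highest integer P_c is 932 hPa.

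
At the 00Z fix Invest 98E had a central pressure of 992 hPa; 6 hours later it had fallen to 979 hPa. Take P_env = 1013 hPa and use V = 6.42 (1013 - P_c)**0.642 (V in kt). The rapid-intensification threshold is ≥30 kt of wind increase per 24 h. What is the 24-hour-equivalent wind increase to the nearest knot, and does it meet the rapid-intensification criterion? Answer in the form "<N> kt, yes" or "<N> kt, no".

66 kt, yes

V₁: ΔP = 21, V ≈ 6.42 × 21^0.642 ≈ 45.33 kt.
V₂: ΔP = 34, V ≈ 6.42 × 34^0.642 ≈ 61.77 kt.
ΔV over 6 h = 16.44 kt → 24 h equivalent = 16.44 × 24/6 ≈ 65.76 kt.
66 kt ≥ 30 kt ⇒ rapid intensification.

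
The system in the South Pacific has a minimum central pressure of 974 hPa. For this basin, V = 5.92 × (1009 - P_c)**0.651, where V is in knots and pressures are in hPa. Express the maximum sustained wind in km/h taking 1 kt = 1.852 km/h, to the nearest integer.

ΔP = 1009 − 974 = 35 hPa.
V ≈ 5.92 × 35^0.651 = 5.92 × 10.120 ≈ 59.911 kt.
59.911 × 1.852 ≈ 110.96 km/h → 111 km/h.

111 km/h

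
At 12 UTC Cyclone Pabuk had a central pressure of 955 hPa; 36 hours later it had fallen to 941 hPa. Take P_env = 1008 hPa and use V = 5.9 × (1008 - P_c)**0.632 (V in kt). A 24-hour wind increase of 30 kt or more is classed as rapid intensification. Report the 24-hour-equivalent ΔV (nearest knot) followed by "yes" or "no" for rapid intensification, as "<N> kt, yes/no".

8 kt, no

V₁: ΔP = 53, V ≈ 5.9 × 53^0.632 ≈ 72.54 kt.
V₂: ΔP = 67, V ≈ 5.9 × 67^0.632 ≈ 84.13 kt.
ΔV over 36 h = 11.59 kt → 24 h equivalent = 11.59 × 24/36 ≈ 7.73 kt.
8 kt < 30 kt ⇒ not rapid intensification.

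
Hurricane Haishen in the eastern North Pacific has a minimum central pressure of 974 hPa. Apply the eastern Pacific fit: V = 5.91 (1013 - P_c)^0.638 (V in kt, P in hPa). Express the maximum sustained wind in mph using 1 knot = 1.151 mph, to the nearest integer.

70 mph

ΔP = 1013 − 974 = 39 hPa.
V ≈ 5.91 × 39^0.638 = 5.91 × 10.354 ≈ 61.191 kt.
61.191 × 1.151 ≈ 70.43 mph → 70 mph.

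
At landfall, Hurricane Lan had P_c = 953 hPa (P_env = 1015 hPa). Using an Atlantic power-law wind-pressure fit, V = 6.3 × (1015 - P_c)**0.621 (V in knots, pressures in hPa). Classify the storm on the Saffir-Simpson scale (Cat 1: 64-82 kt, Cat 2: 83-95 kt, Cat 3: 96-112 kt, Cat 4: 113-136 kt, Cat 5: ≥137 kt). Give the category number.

ΔP = 1015 − 953 = 62 hPa.
V ≈ 6.3 × 62^0.621 = 6.3 × 12.97 ≈ 82 kt.
82 kt falls in the Category 1 band.

1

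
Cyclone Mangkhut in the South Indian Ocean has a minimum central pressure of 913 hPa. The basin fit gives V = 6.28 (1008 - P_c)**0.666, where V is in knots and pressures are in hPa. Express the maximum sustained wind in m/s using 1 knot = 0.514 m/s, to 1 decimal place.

67.0 m/s

ΔP = 1008 − 913 = 95 hPa.
V ≈ 6.28 × 95^0.666 = 6.28 × 20.757 ≈ 130.354 kt.
130.354 × 0.514 ≈ 67.00 m/s → 67.0 m/s.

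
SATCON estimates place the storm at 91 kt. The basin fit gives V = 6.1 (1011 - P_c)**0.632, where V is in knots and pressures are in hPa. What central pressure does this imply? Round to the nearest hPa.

939 hPa

ΔP = (V / 6.1)^(1/0.632) = (91/6.1)^1.582.
91/6.1 = 14.918; 14.918^1.582 ≈ 71.97 hPa.
P_c = 1011 − 71.97 = 939.03 ≈ 939 hPa.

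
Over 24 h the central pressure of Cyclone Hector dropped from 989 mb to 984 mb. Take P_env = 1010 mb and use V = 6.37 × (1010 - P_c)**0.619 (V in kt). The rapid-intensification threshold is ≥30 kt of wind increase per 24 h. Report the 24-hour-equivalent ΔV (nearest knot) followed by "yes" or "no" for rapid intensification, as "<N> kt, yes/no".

V₁: ΔP = 21, V ≈ 6.37 × 21^0.619 ≈ 41.94 kt.
V₂: ΔP = 26, V ≈ 6.37 × 26^0.619 ≈ 47.86 kt.
ΔV over 24 h = 5.92 kt → 24 h equivalent = 5.92 × 24/24 ≈ 5.92 kt.
6 kt < 30 kt ⇒ not rapid intensification.

6 kt, no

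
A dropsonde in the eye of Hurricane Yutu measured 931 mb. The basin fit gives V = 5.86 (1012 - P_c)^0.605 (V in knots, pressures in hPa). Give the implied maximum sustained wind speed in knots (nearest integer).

ΔP = 1012 − 931 = 81 mb.
81^0.605 ≈ 14.277.
V ≈ 5.86 × 14.277 ≈ 83.7 kt.

84 kt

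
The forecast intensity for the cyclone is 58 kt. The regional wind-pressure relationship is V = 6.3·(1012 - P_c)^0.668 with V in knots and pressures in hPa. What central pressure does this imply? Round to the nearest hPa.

984 hPa

ΔP = (V / 6.3)^(1/0.668) = (58/6.3)^1.497.
58/6.3 = 9.206; 9.206^1.497 ≈ 27.75 hPa.
P_c = 1012 − 27.75 = 984.25 ≈ 984 hPa.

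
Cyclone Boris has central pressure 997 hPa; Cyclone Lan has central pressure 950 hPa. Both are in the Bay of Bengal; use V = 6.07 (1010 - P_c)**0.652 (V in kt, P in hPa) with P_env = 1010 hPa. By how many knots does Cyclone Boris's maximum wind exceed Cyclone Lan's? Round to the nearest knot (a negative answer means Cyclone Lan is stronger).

-55 kt

Cyclone Boris: ΔP = 13; V ≈ 6.07 × 13^0.652 ≈ 32.32 kt.
Cyclone Lan: ΔP = 60; V ≈ 6.07 × 60^0.652 ≈ 87.61 kt.
Difference ≈ 32.32 − 87.61 = -55.29 → -55 kt.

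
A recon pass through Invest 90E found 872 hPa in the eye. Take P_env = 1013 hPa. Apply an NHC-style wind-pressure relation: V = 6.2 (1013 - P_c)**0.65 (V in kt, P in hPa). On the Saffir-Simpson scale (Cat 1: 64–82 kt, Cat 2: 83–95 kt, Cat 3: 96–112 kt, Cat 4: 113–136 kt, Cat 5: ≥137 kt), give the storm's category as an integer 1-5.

ΔP = 1013 − 872 = 141 hPa.
V ≈ 6.2 × 141^0.65 = 6.2 × 24.95 ≈ 155 kt.
155 kt falls in the Category 5 band.

5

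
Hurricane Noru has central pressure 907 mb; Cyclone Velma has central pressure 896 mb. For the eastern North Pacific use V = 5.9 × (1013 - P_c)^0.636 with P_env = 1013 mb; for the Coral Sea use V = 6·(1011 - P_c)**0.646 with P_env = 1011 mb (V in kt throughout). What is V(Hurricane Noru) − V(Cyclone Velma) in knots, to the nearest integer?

Hurricane Noru: ΔP = 106; V ≈ 5.9 × 106^0.636 ≈ 114.54 kt.
Cyclone Velma: ΔP = 115; V ≈ 6 × 115^0.646 ≈ 128.64 kt.
Difference ≈ 114.54 − 128.64 = -14.10 → -14 kt.

-14 kt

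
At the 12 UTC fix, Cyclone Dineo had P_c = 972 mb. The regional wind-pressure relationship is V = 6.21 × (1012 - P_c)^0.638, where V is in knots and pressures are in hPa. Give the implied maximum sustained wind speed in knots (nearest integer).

ΔP = 1012 − 972 = 40 mb.
40^0.638 ≈ 10.522.
V ≈ 6.21 × 10.522 ≈ 65.3 kt.

65 kt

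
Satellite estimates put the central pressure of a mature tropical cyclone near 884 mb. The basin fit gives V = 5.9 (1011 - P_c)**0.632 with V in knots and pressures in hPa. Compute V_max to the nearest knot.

ΔP = 1011 − 884 = 127 mb.
127^0.632 ≈ 21.360.
V ≈ 5.9 × 21.360 ≈ 126.0 kt.

126 kt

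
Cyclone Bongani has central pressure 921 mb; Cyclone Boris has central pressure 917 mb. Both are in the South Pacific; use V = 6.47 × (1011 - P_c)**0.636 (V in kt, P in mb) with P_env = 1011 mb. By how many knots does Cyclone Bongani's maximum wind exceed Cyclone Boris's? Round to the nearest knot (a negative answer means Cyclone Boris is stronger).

Cyclone Bongani: ΔP = 90; V ≈ 6.47 × 90^0.636 ≈ 113.19 kt.
Cyclone Boris: ΔP = 94; V ≈ 6.47 × 94^0.636 ≈ 116.36 kt.
Difference ≈ 113.19 − 116.36 = -3.17 → -3 kt.

-3 kt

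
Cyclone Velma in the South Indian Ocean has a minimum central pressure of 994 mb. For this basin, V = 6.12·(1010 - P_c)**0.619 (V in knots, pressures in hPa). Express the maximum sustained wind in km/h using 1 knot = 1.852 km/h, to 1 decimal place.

ΔP = 1010 − 994 = 16 mb.
V ≈ 6.12 × 16^0.619 = 6.12 × 5.564 ≈ 34.049 kt.
34.049 × 1.852 ≈ 63.06 km/h → 63.1 km/h.

63.1 km/h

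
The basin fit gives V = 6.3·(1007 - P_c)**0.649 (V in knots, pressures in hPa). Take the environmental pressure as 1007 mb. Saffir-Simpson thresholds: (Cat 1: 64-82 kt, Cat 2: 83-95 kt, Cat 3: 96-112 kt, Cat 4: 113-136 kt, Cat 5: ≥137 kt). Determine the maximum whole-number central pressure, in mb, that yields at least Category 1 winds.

Category 1 begins at V = 64 kt.
Required ΔP = (64/6.3)^(1/0.649) = 10.159^1.541 ≈ 35.59 mb.
P_c ≤ 1007 − 35.59 = 971.41, so the highest integer P_c is 971 mb.

971 mb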